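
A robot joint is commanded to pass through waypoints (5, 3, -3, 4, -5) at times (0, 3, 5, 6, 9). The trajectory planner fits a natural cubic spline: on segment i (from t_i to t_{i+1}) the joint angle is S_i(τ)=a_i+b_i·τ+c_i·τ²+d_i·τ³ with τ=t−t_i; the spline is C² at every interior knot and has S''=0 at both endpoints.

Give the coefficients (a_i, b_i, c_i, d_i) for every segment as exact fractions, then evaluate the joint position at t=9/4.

  seg 0: a=5 b=577/438 c=0 d=-869/3942
  seg 1: a=3 b=-1015/219 c=-869/438 d=409/292
  seg 2: a=-3 b=928/219 c=1406/219 d=-267/73
  seg 3: a=4 b=1337/219 c=-997/219 d=997/1971
S(9/4) = 50953/9344

Δ: Δ0=-2/3, Δ1=-3, Δ2=7, Δ3=-3
row 1: diag=10, rhs=-14; c'=1/5, d'=-7/5
row 2: denom=6−2·1/5=28/5; d'=(60−2·-7/5)/(28/5)=157/14
row 3: denom=8−1·5/28=219/28; d'=(-60−1·157/14)/(219/28)=-1994/219
back: M3=-1994/219
back: M2=157/14−5/28·-1994/219=2812/219
back: M1=-7/5−1/5·2812/219=-869/219
M: M0=0, M1=-869/219, M2=2812/219, M3=-1994/219, M4=0
seg 0: a=5, c=M0/2=0, d=(M1−M0)/(6·3)=-869/3942, b=Δ0−h0·(2M0+M1)/6=577/438
seg 1: a=3, c=M1/2=-869/438, d=(M2−M1)/(6·2)=409/292, b=Δ1−h1·(2M1+M2)/6=-1015/219
seg 2: a=-3, c=M2/2=1406/219, d=(M3−M2)/(6·1)=-267/73, b=Δ2−h2·(2M2+M3)/6=928/219
seg 3: a=4, c=M3/2=-997/219, d=(M4−M3)/(6·3)=997/1971, b=Δ3−h3·(2M3+M4)/6=1337/219
t_q=9/4 → seg 0, τ=9/4; S=5+577/438·τ+0·τ²+-869/3942·τ³=50953/9344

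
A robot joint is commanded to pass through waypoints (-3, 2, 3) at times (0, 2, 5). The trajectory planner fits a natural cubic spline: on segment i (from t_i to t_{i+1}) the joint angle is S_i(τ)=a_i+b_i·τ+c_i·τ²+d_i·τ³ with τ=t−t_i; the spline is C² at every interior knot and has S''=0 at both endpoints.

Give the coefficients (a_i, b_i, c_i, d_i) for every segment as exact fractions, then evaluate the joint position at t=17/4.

Δ: Δ0=5/2, Δ1=1/3
row 1: diag=10, rhs=-13; c'=3/10, d'=-13/10
back: M1=-13/10
M: M0=0, M1=-13/10, M2=0
seg 0: a=-3, c=M0/2=0, d=(M1−M0)/(6·2)=-13/120, b=Δ0−h0·(2M0+M1)/6=44/15
seg 1: a=2, c=M1/2=-13/20, d=(M2−M1)/(6·3)=13/180, b=Δ1−h1·(2M1+M2)/6=49/30
t_q=17/4 → seg 1, τ=9/4; S=2+49/30·τ+-13/20·τ²+13/180·τ³=821/256

  seg 0: a=-3 b=44/15 c=0 d=-13/120
  seg 1: a=2 b=49/30 c=-13/20 d=13/180
S(17/4) = 821/256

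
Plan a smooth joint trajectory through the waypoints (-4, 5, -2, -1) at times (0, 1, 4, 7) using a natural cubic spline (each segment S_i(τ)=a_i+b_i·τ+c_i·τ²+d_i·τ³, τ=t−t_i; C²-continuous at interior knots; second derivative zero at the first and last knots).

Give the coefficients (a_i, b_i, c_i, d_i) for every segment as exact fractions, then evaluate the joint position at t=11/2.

  seg 0: a=-4 b=309/29 c=0 d=-48/29
  seg 1: a=5 b=165/29 c=-144/29 d=598/783
  seg 2: a=-2 b=-101/29 c=166/87 d=-166/783
S(11/2) = -423/116

Δ: Δ0=9, Δ1=-7/3, Δ2=1/3
row 1: diag=8, rhs=-68; c'=3/8, d'=-17/2
row 2: denom=12−3·3/8=87/8; d'=(16−3·-17/2)/(87/8)=332/87
back: M2=332/87
back: M1=-17/2−3/8·332/87=-288/29
M: M0=0, M1=-288/29, M2=332/87, M3=0
seg 0: a=-4, c=M0/2=0, d=(M1−M0)/(6·1)=-48/29, b=Δ0−h0·(2M0+M1)/6=309/29
seg 1: a=5, c=M1/2=-144/29, d=(M2−M1)/(6·3)=598/783, b=Δ1−h1·(2M1+M2)/6=165/29
seg 2: a=-2, c=M2/2=166/87, d=(M3−M2)/(6·3)=-166/783, b=Δ2−h2·(2M2+M3)/6=-101/29
t_q=11/2 → seg 2, τ=3/2; S=-2+-101/29·τ+166/87·τ²+-166/783·τ³=-423/116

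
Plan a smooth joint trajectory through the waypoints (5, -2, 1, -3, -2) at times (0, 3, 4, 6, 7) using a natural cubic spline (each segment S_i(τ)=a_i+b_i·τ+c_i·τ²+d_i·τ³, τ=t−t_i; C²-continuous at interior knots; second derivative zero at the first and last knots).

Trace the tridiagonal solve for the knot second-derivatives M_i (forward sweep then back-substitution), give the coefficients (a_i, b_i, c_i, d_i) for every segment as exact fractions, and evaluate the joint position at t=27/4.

Δ: Δ0=-7/3, Δ1=3, Δ2=-2, Δ3=1
row 1: diag=8, rhs=32; c'=1/8, d'=4
row 2: denom=6−1·1/8=47/8; d'=(-30−1·4)/(47/8)=-272/47
row 3: denom=6−2·16/47=250/47; d'=(18−2·-272/47)/(250/47)=139/25
back: M3=139/25
back: M2=-272/47−16/47·139/25=-192/25
back: M1=4−1/8·-192/25=124/25
M: M0=0, M1=124/25, M2=-192/25, M3=139/25, M4=0
seg 0: a=5, c=M0/2=0, d=(M1−M0)/(6·3)=62/225, b=Δ0−h0·(2M0+M1)/6=-361/75
seg 1: a=-2, c=M1/2=62/25, d=(M2−M1)/(6·1)=-158/75, b=Δ1−h1·(2M1+M2)/6=197/75
seg 2: a=1, c=M2/2=-96/25, d=(M3−M2)/(6·2)=331/300, b=Δ2−h2·(2M2+M3)/6=19/15
seg 3: a=-3, c=M3/2=139/50, d=(M4−M3)/(6·1)=-139/150, b=Δ3−h3·(2M3+M4)/6=-64/75
t_q=27/4 → seg 3, τ=3/4; S=-3+-64/75·τ+139/50·τ²+-139/150·τ³=-1579/640

  seg 0: a=5 b=-361/75 c=0 d=62/225
  seg 1: a=-2 b=197/75 c=62/25 d=-158/75
  seg 2: a=1 b=19/15 c=-96/25 d=331/300
  seg 3: a=-3 b=-64/75 c=139/50 d=-139/150
S(27/4) = -1579/640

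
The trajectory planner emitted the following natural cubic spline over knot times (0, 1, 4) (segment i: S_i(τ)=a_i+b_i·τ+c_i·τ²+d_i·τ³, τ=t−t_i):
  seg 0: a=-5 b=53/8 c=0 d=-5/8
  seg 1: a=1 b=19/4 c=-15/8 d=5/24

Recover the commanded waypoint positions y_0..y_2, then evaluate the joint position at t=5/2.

y_0 = S_0(0) = a_0 = -5
y_1 = S_1(0) = a_1 = 1
y_2 = S_1(3) = 4
t_q=5/2 is in segment 1 (τ=3/2); S_1(τ)=295/64

y_0=-5 y_1=1 y_2=4
S(5/2) = 295/64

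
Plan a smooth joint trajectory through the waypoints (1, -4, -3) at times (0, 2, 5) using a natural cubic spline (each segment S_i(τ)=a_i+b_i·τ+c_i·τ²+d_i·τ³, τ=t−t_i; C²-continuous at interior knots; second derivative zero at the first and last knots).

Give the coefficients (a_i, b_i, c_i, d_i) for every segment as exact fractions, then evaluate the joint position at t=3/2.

  seg 0: a=1 b=-46/15 c=0 d=17/120
  seg 1: a=-4 b=-41/30 c=17/20 d=-17/180
S(3/2) = -999/320

Δ: Δ0=-5/2, Δ1=1/3
row 1: diag=10, rhs=17; c'=3/10, d'=17/10
back: M1=17/10
M: M0=0, M1=17/10, M2=0
seg 0: a=1, c=M0/2=0, d=(M1−M0)/(6·2)=17/120, b=Δ0−h0·(2M0+M1)/6=-46/15
seg 1: a=-4, c=M1/2=17/20, d=(M2−M1)/(6·3)=-17/180, b=Δ1−h1·(2M1+M2)/6=-41/30
t_q=3/2 → seg 0, τ=3/2; S=1+-46/15·τ+0·τ²+17/120·τ³=-999/320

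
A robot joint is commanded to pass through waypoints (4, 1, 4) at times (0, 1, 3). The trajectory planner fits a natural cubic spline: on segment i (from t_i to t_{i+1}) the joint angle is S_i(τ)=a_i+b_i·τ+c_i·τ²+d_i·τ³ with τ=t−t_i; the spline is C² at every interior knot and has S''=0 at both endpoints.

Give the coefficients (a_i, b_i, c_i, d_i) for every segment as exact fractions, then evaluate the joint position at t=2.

Δ: Δ0=-3, Δ1=3/2
row 1: diag=6, rhs=27; c'=1/3, d'=9/2
back: M1=9/2
M: M0=0, M1=9/2, M2=0
seg 0: a=4, c=M0/2=0, d=(M1−M0)/(6·1)=3/4, b=Δ0−h0·(2M0+M1)/6=-15/4
seg 1: a=1, c=M1/2=9/4, d=(M2−M1)/(6·2)=-3/8, b=Δ1−h1·(2M1+M2)/6=-3/2
t_q=2 → seg 1, τ=1; S=1+-3/2·τ+9/4·τ²+-3/8·τ³=11/8

  seg 0: a=4 b=-15/4 c=0 d=3/4
  seg 1: a=1 b=-3/2 c=9/4 d=-3/8
S(2) = 11/8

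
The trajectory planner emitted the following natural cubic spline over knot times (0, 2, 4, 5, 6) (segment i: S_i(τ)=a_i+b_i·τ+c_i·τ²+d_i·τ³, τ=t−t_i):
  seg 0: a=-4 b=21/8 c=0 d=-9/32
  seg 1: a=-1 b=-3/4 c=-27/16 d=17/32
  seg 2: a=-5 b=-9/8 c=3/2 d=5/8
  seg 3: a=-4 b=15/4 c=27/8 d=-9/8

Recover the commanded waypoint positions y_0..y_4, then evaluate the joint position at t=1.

y_0=-4 y_1=-1 y_2=-5 y_3=-4 y_4=2
S(1) = -53/32

y_0 = S_0(0) = a_0 = -4
y_1 = S_1(0) = a_1 = -1
y_2 = S_2(0) = a_2 = -5
y_3 = S_3(0) = a_3 = -4
y_4 = S_3(1) = 2
t_q=1 is in segment 0 (τ=1); S_0(τ)=-53/32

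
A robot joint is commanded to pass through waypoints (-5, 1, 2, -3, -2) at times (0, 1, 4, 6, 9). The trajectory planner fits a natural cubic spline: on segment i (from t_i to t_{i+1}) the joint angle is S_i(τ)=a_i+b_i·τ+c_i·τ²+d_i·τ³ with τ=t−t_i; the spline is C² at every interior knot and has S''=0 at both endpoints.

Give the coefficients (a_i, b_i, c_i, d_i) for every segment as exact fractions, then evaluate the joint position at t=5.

  seg 0: a=-5 b=2255/339 c=0 d=-221/339
  seg 1: a=1 b=1592/339 c=-221/113 d=170/1017
  seg 2: a=2 b=-856/339 c=-51/113 d=629/2712
  seg 3: a=-3 b=-1049/678 c=425/452 d=-425/4068
S(5) = -673/904

Δ: Δ0=6, Δ1=1/3, Δ2=-5/2, Δ3=1/3
row 1: diag=8, rhs=-34; c'=3/8, d'=-17/4
row 2: denom=10−3·3/8=71/8; d'=(-17−3·-17/4)/(71/8)=-34/71
row 3: denom=10−2·16/71=678/71; d'=(17−2·-34/71)/(678/71)=425/226
back: M3=425/226
back: M2=-34/71−16/71·425/226=-102/113
back: M1=-17/4−3/8·-102/113=-442/113
M: M0=0, M1=-442/113, M2=-102/113, M3=425/226, M4=0
seg 0: a=-5, c=M0/2=0, d=(M1−M0)/(6·1)=-221/339, b=Δ0−h0·(2M0+M1)/6=2255/339
seg 1: a=1, c=M1/2=-221/113, d=(M2−M1)/(6·3)=170/1017, b=Δ1−h1·(2M1+M2)/6=1592/339
seg 2: a=2, c=M2/2=-51/113, d=(M3−M2)/(6·2)=629/2712, b=Δ2−h2·(2M2+M3)/6=-856/339
seg 3: a=-3, c=M3/2=425/452, d=(M4−M3)/(6·3)=-425/4068, b=Δ3−h3·(2M3+M4)/6=-1049/678
t_q=5 → seg 2, τ=1; S=2+-856/339·τ+-51/113·τ²+629/2712·τ³=-673/904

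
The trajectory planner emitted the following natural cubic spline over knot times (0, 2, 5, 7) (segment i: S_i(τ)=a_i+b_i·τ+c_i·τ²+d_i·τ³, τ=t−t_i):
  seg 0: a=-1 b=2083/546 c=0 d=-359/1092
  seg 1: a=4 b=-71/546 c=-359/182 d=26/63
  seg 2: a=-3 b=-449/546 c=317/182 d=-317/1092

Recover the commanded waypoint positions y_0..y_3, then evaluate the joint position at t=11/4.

y_0 = S_0(0) = a_0 = -1
y_1 = S_1(0) = a_1 = 4
y_2 = S_2(0) = a_2 = -3
y_3 = S_2(2) = 0
t_q=11/4 is in segment 1 (τ=3/4); S_1(τ)=270/91

y_0=-1 y_1=4 y_2=-3 y_3=0
S(11/4) = 270/91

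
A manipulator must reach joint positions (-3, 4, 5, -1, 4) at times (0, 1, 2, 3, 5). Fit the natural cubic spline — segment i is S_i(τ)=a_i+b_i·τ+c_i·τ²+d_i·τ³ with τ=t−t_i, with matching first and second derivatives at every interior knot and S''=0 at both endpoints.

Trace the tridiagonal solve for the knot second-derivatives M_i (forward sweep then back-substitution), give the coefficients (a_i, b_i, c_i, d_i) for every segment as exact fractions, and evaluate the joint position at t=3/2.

  seg 0: a=-3 b=1379/172 c=0 d=-175/172
  seg 1: a=4 b=427/86 c=-525/172 d=-157/172
  seg 2: a=5 b=-667/172 c=-249/43 d=631/172
  seg 3: a=-1 b=-383/86 c=897/172 d=-299/344
S(3/2) = 7713/1376

Δ: Δ0=7, Δ1=1, Δ2=-6, Δ3=5/2
row 1: diag=4, rhs=-36; c'=1/4, d'=-9
row 2: denom=4−1·1/4=15/4; d'=(-42−1·-9)/(15/4)=-44/5
row 3: denom=6−1·4/15=86/15; d'=(51−1·-44/5)/(86/15)=897/86
back: M3=897/86
back: M2=-44/5−4/15·897/86=-498/43
back: M1=-9−1/4·-498/43=-525/86
M: M0=0, M1=-525/86, M2=-498/43, M3=897/86, M4=0
seg 0: a=-3, c=M0/2=0, d=(M1−M0)/(6·1)=-175/172, b=Δ0−h0·(2M0+M1)/6=1379/172
seg 1: a=4, c=M1/2=-525/172, d=(M2−M1)/(6·1)=-157/172, b=Δ1−h1·(2M1+M2)/6=427/86
seg 2: a=5, c=M2/2=-249/43, d=(M3−M2)/(6·1)=631/172, b=Δ2−h2·(2M2+M3)/6=-667/172
seg 3: a=-1, c=M3/2=897/172, d=(M4−M3)/(6·2)=-299/344, b=Δ3−h3·(2M3+M4)/6=-383/86
t_q=3/2 → seg 1, τ=1/2; S=4+427/86·τ+-525/172·τ²+-157/172·τ³=7713/1376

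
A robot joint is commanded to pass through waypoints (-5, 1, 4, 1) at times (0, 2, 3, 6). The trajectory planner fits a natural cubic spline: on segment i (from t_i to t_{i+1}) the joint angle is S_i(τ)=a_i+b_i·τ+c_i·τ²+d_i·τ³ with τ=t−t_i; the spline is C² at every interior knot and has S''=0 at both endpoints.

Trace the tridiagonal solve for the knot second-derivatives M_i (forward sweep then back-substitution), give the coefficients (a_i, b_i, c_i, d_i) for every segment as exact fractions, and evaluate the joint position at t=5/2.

Δ: Δ0=3, Δ1=3, Δ2=-1
row 1: diag=6, rhs=0; c'=1/6, d'=0
row 2: denom=8−1·1/6=47/6; d'=(-24−1·0)/(47/6)=-144/47
back: M2=-144/47
back: M1=0−1/6·-144/47=24/47
M: M0=0, M1=24/47, M2=-144/47, M3=0
seg 0: a=-5, c=M0/2=0, d=(M1−M0)/(6·2)=2/47, b=Δ0−h0·(2M0+M1)/6=133/47
seg 1: a=1, c=M1/2=12/47, d=(M2−M1)/(6·1)=-28/47, b=Δ1−h1·(2M1+M2)/6=157/47
seg 2: a=4, c=M2/2=-72/47, d=(M3−M2)/(6·3)=8/47, b=Δ2−h2·(2M2+M3)/6=97/47
t_q=5/2 → seg 1, τ=1/2; S=1+157/47·τ+12/47·τ²+-28/47·τ³=125/47

  seg 0: a=-5 b=133/47 c=0 d=2/47
  seg 1: a=1 b=157/47 c=12/47 d=-28/47
  seg 2: a=4 b=97/47 c=-72/47 d=8/47
S(5/2) = 125/47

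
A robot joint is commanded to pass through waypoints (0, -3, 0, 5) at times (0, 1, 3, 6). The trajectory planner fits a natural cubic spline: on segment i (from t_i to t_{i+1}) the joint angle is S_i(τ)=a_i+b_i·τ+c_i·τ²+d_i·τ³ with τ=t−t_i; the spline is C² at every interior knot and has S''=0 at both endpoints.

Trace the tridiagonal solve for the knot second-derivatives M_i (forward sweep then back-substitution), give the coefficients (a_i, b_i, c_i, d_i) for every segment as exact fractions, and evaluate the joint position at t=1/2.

Δ: Δ0=-3, Δ1=3/2, Δ2=5/3
row 1: diag=6, rhs=27; c'=1/3, d'=9/2
row 2: denom=10−2·1/3=28/3; d'=(1−2·9/2)/(28/3)=-6/7
back: M2=-6/7
back: M1=9/2−1/3·-6/7=67/14
M: M0=0, M1=67/14, M2=-6/7, M3=0
seg 0: a=0, c=M0/2=0, d=(M1−M0)/(6·1)=67/84, b=Δ0−h0·(2M0+M1)/6=-319/84
seg 1: a=-3, c=M1/2=67/28, d=(M2−M1)/(6·2)=-79/168, b=Δ1−h1·(2M1+M2)/6=-59/42
seg 2: a=0, c=M2/2=-3/7, d=(M3−M2)/(6·3)=1/21, b=Δ2−h2·(2M2+M3)/6=53/21
t_q=1/2 → seg 0, τ=1/2; S=0+-319/84·τ+0·τ²+67/84·τ³=-403/224

  seg 0: a=0 b=-319/84 c=0 d=67/84
  seg 1: a=-3 b=-59/42 c=67/28 d=-79/168
  seg 2: a=0 b=53/21 c=-3/7 d=1/21
S(1/2) = -403/224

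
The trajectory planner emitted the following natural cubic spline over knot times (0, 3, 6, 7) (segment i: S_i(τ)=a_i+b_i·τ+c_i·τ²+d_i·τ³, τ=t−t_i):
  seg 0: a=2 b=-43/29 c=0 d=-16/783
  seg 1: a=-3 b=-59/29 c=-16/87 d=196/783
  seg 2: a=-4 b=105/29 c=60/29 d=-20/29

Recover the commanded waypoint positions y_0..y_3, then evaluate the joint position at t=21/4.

y_0 = S_0(0) = a_0 = 2
y_1 = S_1(0) = a_1 = -3
y_2 = S_2(0) = a_2 = -4
y_3 = S_2(1) = 1
t_q=21/4 is in segment 1 (τ=9/4); S_1(τ)=-2625/464

y_0=2 y_1=-3 y_2=-4 y_3=1
S(21/4) = -2625/464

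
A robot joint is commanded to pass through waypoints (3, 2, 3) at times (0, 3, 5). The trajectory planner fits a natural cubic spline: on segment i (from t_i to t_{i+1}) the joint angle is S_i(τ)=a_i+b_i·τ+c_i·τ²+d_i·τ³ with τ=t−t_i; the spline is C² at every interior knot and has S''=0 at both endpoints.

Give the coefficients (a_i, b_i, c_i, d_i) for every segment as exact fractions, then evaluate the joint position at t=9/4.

Δ: Δ0=-1/3, Δ1=1/2
row 1: diag=10, rhs=5; c'=1/5, d'=1/2
back: M1=1/2
M: M0=0, M1=1/2, M2=0
seg 0: a=3, c=M0/2=0, d=(M1−M0)/(6·3)=1/36, b=Δ0−h0·(2M0+M1)/6=-7/12
seg 1: a=2, c=M1/2=1/4, d=(M2−M1)/(6·2)=-1/24, b=Δ1−h1·(2M1+M2)/6=1/6
t_q=9/4 → seg 0, τ=9/4; S=3+-7/12·τ+0·τ²+1/36·τ³=513/256

  seg 0: a=3 b=-7/12 c=0 d=1/36
  seg 1: a=2 b=1/6 c=1/4 d=-1/24
S(9/4) = 513/256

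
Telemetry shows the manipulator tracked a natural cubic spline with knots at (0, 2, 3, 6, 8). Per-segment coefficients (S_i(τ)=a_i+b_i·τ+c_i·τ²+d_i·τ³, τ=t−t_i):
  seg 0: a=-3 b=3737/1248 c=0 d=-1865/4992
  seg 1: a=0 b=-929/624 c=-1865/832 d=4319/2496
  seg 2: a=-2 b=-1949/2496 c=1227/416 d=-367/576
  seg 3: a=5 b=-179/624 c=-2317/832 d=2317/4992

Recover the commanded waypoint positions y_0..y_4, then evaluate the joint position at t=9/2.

y_0 = S_0(0) = a_0 = -3
y_1 = S_1(0) = a_1 = 0
y_2 = S_2(0) = a_2 = -2
y_3 = S_3(0) = a_3 = 5
y_4 = S_3(2) = -3
t_q=9/2 is in segment 2 (τ=3/2); S_2(τ)=8751/6656

y_0=-3 y_1=0 y_2=-2 y_3=5 y_4=-3
S(9/2) = 8751/6656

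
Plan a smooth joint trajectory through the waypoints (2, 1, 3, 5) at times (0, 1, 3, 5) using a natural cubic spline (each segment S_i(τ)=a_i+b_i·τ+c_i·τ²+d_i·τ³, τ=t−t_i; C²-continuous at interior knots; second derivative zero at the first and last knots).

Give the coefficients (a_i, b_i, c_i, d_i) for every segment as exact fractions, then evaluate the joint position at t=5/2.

Δ: Δ0=-1, Δ1=1, Δ2=1
row 1: diag=6, rhs=12; c'=1/3, d'=2
row 2: denom=8−2·1/3=22/3; d'=(0−2·2)/(22/3)=-6/11
back: M2=-6/11
back: M1=2−1/3·-6/11=24/11
M: M0=0, M1=24/11, M2=-6/11, M3=0
seg 0: a=2, c=M0/2=0, d=(M1−M0)/(6·1)=4/11, b=Δ0−h0·(2M0+M1)/6=-15/11
seg 1: a=1, c=M1/2=12/11, d=(M2−M1)/(6·2)=-5/22, b=Δ1−h1·(2M1+M2)/6=-3/11
seg 2: a=3, c=M2/2=-3/11, d=(M3−M2)/(6·2)=1/22, b=Δ2−h2·(2M2+M3)/6=15/11
t_q=5/2 → seg 1, τ=3/2; S=1+-3/11·τ+12/11·τ²+-5/22·τ³=401/176

  seg 0: a=2 b=-15/11 c=0 d=4/11
  seg 1: a=1 b=-3/11 c=12/11 d=-5/22
  seg 2: a=3 b=15/11 c=-3/11 d=1/22
S(5/2) = 401/176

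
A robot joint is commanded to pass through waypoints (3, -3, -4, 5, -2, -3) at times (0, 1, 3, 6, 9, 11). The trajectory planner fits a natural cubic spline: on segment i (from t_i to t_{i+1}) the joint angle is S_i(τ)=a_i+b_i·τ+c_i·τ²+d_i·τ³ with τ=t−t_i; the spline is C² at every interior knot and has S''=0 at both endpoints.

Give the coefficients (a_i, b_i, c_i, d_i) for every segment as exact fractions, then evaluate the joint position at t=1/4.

Δ: Δ0=-6, Δ1=-1/2, Δ2=3, Δ3=-7/3, Δ4=-1/2
row 1: diag=6, rhs=33; c'=1/3, d'=11/2
row 2: denom=10−2·1/3=28/3; d'=(21−2·11/2)/(28/3)=15/14
row 3: denom=12−3·9/28=309/28; d'=(-32−3·15/14)/(309/28)=-986/309
row 4: denom=10−3·28/103=946/103; d'=(11−3·-986/309)/(946/103)=2119/946
back: M4=2119/946
back: M3=-986/309−28/103·2119/946=-5392/1419
back: M2=15/14−9/28·-5392/1419=2169/946
back: M1=11/2−1/3·2169/946=2240/473
M: M0=0, M1=2240/473, M2=2169/946, M3=-5392/1419, M4=2119/946, M5=0
seg 0: a=3, c=M0/2=0, d=(M1−M0)/(6·1)=1120/1419, b=Δ0−h0·(2M0+M1)/6=-9634/1419
seg 1: a=-3, c=M1/2=1120/473, d=(M2−M1)/(6·2)=-2311/11352, b=Δ1−h1·(2M1+M2)/6=-6274/1419
seg 2: a=-4, c=M2/2=2169/1892, d=(M3−M2)/(6·3)=-17291/51084, b=Δ2−h2·(2M2+M3)/6=7399/2838
seg 3: a=5, c=M3/2=-2696/1419, d=(M4−M3)/(6·3)=17141/51084, b=Δ3−h3·(2M3+M4)/6=1967/5676
seg 4: a=-2, c=M4/2=2119/1892, d=(M5−M4)/(6·2)=-2119/11352, b=Δ4−h4·(2M4+M5)/6=-5657/2838
t_q=1/4 → seg 0, τ=1/4; S=3+-9634/1419·τ+0·τ²+1120/1419·τ³=622/473

  seg 0: a=3 b=-9634/1419 c=0 d=1120/1419
  seg 1: a=-3 b=-6274/1419 c=1120/473 d=-2311/11352
  seg 2: a=-4 b=7399/2838 c=2169/1892 d=-17291/51084
  seg 3: a=5 b=1967/5676 c=-2696/1419 d=17141/51084
  seg 4: a=-2 b=-5657/2838 c=2119/1892 d=-2119/11352
S(1/4) = 622/473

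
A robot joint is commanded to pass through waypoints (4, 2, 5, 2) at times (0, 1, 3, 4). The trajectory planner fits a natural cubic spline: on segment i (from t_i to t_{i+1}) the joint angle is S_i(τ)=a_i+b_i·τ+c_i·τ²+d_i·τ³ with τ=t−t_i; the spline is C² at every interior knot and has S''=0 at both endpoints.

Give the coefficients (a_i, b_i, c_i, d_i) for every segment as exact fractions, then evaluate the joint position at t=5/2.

  seg 0: a=4 b=-47/16 c=0 d=15/16
  seg 1: a=2 b=-1/8 c=45/16 d=-1
  seg 2: a=5 b=-7/8 c=-51/16 d=17/16
S(5/2) = 305/64

Δ: Δ0=-2, Δ1=3/2, Δ2=-3
row 1: diag=6, rhs=21; c'=1/3, d'=7/2
row 2: denom=6−2·1/3=16/3; d'=(-27−2·7/2)/(16/3)=-51/8
back: M2=-51/8
back: M1=7/2−1/3·-51/8=45/8
M: M0=0, M1=45/8, M2=-51/8, M3=0
seg 0: a=4, c=M0/2=0, d=(M1−M0)/(6·1)=15/16, b=Δ0−h0·(2M0+M1)/6=-47/16
seg 1: a=2, c=M1/2=45/16, d=(M2−M1)/(6·2)=-1, b=Δ1−h1·(2M1+M2)/6=-1/8
seg 2: a=5, c=M2/2=-51/16, d=(M3−M2)/(6·1)=17/16, b=Δ2−h2·(2M2+M3)/6=-7/8
t_q=5/2 → seg 1, τ=3/2; S=2+-1/8·τ+45/16·τ²+-1·τ³=305/64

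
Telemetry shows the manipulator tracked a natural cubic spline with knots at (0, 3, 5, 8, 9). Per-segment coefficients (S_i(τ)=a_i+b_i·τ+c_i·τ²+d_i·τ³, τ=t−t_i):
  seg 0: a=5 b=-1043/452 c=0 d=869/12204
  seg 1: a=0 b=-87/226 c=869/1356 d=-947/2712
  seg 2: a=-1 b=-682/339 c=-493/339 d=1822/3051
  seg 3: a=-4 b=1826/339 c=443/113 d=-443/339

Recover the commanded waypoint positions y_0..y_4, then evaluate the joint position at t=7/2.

y_0=5 y_1=0 y_2=-1 y_3=-4 y_4=4
S(7/2) = -549/7232

y_0 = S_0(0) = a_0 = 5
y_1 = S_1(0) = a_1 = 0
y_2 = S_2(0) = a_2 = -1
y_3 = S_3(0) = a_3 = -4
y_4 = S_3(1) = 4
t_q=7/2 is in segment 1 (τ=1/2); S_1(τ)=-549/7232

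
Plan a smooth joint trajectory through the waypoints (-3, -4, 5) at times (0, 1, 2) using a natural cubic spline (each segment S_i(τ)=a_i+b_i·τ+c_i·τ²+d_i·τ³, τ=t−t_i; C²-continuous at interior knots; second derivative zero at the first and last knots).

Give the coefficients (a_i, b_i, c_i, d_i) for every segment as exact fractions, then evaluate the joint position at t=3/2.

  seg 0: a=-3 b=-7/2 c=0 d=5/2
  seg 1: a=-4 b=4 c=15/2 d=-5/2
S(3/2) = -7/16

Δ: Δ0=-1, Δ1=9
row 1: diag=4, rhs=60; c'=1/4, d'=15
back: M1=15
M: M0=0, M1=15, M2=0
seg 0: a=-3, c=M0/2=0, d=(M1−M0)/(6·1)=5/2, b=Δ0−h0·(2M0+M1)/6=-7/2
seg 1: a=-4, c=M1/2=15/2, d=(M2−M1)/(6·1)=-5/2, b=Δ1−h1·(2M1+M2)/6=4
t_q=3/2 → seg 1, τ=1/2; S=-4+4·τ+15/2·τ²+-5/2·τ³=-7/16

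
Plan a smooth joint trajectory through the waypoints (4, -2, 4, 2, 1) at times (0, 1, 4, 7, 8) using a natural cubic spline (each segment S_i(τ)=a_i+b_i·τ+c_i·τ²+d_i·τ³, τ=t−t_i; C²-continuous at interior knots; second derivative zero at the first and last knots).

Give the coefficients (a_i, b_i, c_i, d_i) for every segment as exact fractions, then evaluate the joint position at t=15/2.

Δ: Δ0=-6, Δ1=2, Δ2=-2/3, Δ3=-1
row 1: diag=8, rhs=48; c'=3/8, d'=6
row 2: denom=12−3·3/8=87/8; d'=(-16−3·6)/(87/8)=-272/87
row 3: denom=8−3·8/29=208/29; d'=(-2−3·-272/87)/(208/29)=107/104
back: M3=107/104
back: M2=-272/87−8/29·107/104=-133/39
back: M1=6−3/8·-133/39=757/104
M: M0=0, M1=757/104, M2=-133/39, M3=107/104, M4=0
seg 0: a=4, c=M0/2=0, d=(M1−M0)/(6·1)=757/624, b=Δ0−h0·(2M0+M1)/6=-4501/624
seg 1: a=-2, c=M1/2=757/208, d=(M2−M1)/(6·3)=-3335/5616, b=Δ1−h1·(2M1+M2)/6=-1115/312
seg 2: a=4, c=M2/2=-133/78, d=(M3−M2)/(6·3)=1385/5616, b=Δ2−h2·(2M2+M3)/6=107/48
seg 3: a=2, c=M3/2=107/208, d=(M4−M3)/(6·1)=-107/624, b=Δ3−h3·(2M3+M4)/6=-419/312
t_q=15/2 → seg 3, τ=1/2; S=2+-419/312·τ+107/208·τ²+-107/624·τ³=2389/1664

  seg 0: a=4 b=-4501/624 c=0 d=757/624
  seg 1: a=-2 b=-1115/312 c=757/208 d=-3335/5616
  seg 2: a=4 b=107/48 c=-133/78 d=1385/5616
  seg 3: a=2 b=-419/312 c=107/208 d=-107/624
S(15/2) = 2389/1664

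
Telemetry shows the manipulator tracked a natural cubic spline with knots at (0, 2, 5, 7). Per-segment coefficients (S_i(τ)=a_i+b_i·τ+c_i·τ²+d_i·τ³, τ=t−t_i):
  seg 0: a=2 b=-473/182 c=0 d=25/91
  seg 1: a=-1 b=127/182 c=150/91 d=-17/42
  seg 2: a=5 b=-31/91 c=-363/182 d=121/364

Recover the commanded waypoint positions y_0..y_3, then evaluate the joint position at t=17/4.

y_0=2 y_1=-1 y_2=5 y_3=-1
S(17/4) = 50137/11648

y_0 = S_0(0) = a_0 = 2
y_1 = S_1(0) = a_1 = -1
y_2 = S_2(0) = a_2 = 5
y_3 = S_2(2) = -1
t_q=17/4 is in segment 1 (τ=9/4); S_1(τ)=50137/11648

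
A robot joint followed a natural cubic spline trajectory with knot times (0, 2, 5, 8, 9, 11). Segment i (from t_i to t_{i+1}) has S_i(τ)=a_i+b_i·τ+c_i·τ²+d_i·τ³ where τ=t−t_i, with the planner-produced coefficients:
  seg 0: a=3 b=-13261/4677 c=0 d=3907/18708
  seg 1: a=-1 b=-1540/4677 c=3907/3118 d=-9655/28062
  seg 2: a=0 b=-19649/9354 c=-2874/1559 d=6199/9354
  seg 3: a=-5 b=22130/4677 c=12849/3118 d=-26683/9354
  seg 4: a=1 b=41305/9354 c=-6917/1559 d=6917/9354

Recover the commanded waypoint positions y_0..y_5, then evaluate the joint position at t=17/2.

y_0=3 y_1=-1 y_2=0 y_3=-5 y_4=1 y_5=-2
S(17/2) = -48903/24944

y_0 = S_0(0) = a_0 = 3
y_1 = S_1(0) = a_1 = -1
y_2 = S_2(0) = a_2 = 0
y_3 = S_3(0) = a_3 = -5
y_4 = S_4(0) = a_4 = 1
y_5 = S_4(2) = -2
t_q=17/2 is in segment 3 (τ=1/2); S_3(τ)=-48903/24944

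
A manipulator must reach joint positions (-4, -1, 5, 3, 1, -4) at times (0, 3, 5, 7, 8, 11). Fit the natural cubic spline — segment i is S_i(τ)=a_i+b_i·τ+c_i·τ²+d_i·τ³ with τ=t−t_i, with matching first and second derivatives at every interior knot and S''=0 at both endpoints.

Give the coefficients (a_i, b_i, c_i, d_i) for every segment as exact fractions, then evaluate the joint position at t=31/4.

Δ: Δ0=1, Δ1=3, Δ2=-1, Δ3=-2, Δ4=-5/3
row 1: diag=10, rhs=12; c'=1/5, d'=6/5
row 2: denom=8−2·1/5=38/5; d'=(-24−2·6/5)/(38/5)=-66/19
row 3: denom=6−2·5/19=104/19; d'=(-6−2·-66/19)/(104/19)=9/52
row 4: denom=8−1·19/104=813/104; d'=(2−1·9/52)/(813/104)=190/813
back: M4=190/813
back: M3=9/52−19/104·190/813=106/813
back: M2=-66/19−5/19·106/813=-2852/813
back: M1=6/5−1/5·-2852/813=1546/813
M: M0=0, M1=1546/813, M2=-2852/813, M3=106/813, M4=190/813, M5=0
seg 0: a=-4, c=M0/2=0, d=(M1−M0)/(6·3)=773/7317, b=Δ0−h0·(2M0+M1)/6=40/813
seg 1: a=-1, c=M1/2=773/813, d=(M2−M1)/(6·2)=-733/1626, b=Δ1−h1·(2M1+M2)/6=2359/813
seg 2: a=5, c=M2/2=-1426/813, d=(M3−M2)/(6·2)=493/1626, b=Δ2−h2·(2M2+M3)/6=351/271
seg 3: a=3, c=M3/2=53/813, d=(M4−M3)/(6·1)=14/813, b=Δ3−h3·(2M3+M4)/6=-1693/813
seg 4: a=1, c=M4/2=95/813, d=(M5−M4)/(6·3)=-95/7317, b=Δ4−h4·(2M4+M5)/6=-515/271
t_q=31/4 → seg 3, τ=3/4; S=3+-1693/813·τ+53/813·τ²+14/813·τ³=12853/8672

  seg 0: a=-4 b=40/813 c=0 d=773/7317
  seg 1: a=-1 b=2359/813 c=773/813 d=-733/1626
  seg 2: a=5 b=351/271 c=-1426/813 d=493/1626
  seg 3: a=3 b=-1693/813 c=53/813 d=14/813
  seg 4: a=1 b=-515/271 c=95/813 d=-95/7317
S(31/4) = 12853/8672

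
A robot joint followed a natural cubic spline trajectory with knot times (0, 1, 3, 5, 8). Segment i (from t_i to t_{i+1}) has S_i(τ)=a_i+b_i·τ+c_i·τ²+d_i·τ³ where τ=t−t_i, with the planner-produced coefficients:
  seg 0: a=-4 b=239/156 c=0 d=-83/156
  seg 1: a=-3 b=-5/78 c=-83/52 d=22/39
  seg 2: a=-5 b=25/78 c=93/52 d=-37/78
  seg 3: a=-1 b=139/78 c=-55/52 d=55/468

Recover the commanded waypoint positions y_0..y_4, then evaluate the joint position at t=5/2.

y_0 = S_0(0) = a_0 = -4
y_1 = S_1(0) = a_1 = -3
y_2 = S_2(0) = a_2 = -5
y_3 = S_3(0) = a_3 = -1
y_4 = S_3(3) = -2
t_q=5/2 is in segment 1 (τ=3/2); S_1(τ)=-995/208

y_0=-4 y_1=-3 y_2=-5 y_3=-1 y_4=-2
S(5/2) = -995/208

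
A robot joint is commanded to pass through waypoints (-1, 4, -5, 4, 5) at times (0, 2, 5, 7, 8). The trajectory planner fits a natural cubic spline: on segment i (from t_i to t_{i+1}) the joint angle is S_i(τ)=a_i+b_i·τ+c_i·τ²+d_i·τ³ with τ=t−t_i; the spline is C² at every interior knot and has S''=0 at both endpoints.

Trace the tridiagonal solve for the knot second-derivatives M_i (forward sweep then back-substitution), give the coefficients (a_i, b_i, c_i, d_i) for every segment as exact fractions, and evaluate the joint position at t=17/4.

Δ: Δ0=5/2, Δ1=-3, Δ2=9/2, Δ3=1
row 1: diag=10, rhs=-33; c'=3/10, d'=-33/10
row 2: denom=10−3·3/10=91/10; d'=(45−3·-33/10)/(91/10)=549/91
row 3: denom=6−2·20/91=506/91; d'=(-21−2·549/91)/(506/91)=-3009/506
back: M3=-3009/506
back: M2=549/91−20/91·-3009/506=1857/253
back: M1=-33/10−3/10·1857/253=-1392/253
M: M0=0, M1=-1392/253, M2=1857/253, M3=-3009/506, M4=0
seg 0: a=-1, c=M0/2=0, d=(M1−M0)/(6·2)=-116/253, b=Δ0−h0·(2M0+M1)/6=2193/506
seg 1: a=4, c=M1/2=-696/253, d=(M2−M1)/(6·3)=361/506, b=Δ1−h1·(2M1+M2)/6=-591/506
seg 2: a=-5, c=M2/2=1857/506, d=(M3−M2)/(6·2)=-2241/2024, b=Δ2−h2·(2M2+M3)/6=402/253
seg 3: a=4, c=M3/2=-3009/1012, d=(M4−M3)/(6·1)=1003/1012, b=Δ3−h3·(2M3+M4)/6=1509/506
t_q=17/4 → seg 1, τ=9/4; S=4+-591/506·τ+-696/253·τ²+361/506·τ³=-13037/2944

  seg 0: a=-1 b=2193/506 c=0 d=-116/253
  seg 1: a=4 b=-591/506 c=-696/253 d=361/506
  seg 2: a=-5 b=402/253 c=1857/506 d=-2241/2024
  seg 3: a=4 b=1509/506 c=-3009/1012 d=1003/1012
S(17/4) = -13037/2944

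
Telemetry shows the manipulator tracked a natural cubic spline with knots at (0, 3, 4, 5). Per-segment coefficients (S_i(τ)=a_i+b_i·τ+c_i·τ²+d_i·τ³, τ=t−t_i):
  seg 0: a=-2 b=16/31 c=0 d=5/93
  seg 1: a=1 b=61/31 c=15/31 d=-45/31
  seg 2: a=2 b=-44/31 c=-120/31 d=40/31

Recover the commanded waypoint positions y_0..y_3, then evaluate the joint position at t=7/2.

y_0 = S_0(0) = a_0 = -2
y_1 = S_1(0) = a_1 = 1
y_2 = S_2(0) = a_2 = 2
y_3 = S_2(1) = -2
t_q=7/2 is in segment 1 (τ=1/2); S_1(τ)=477/248

y_0=-2 y_1=1 y_2=2 y_3=-2
S(7/2) = 477/248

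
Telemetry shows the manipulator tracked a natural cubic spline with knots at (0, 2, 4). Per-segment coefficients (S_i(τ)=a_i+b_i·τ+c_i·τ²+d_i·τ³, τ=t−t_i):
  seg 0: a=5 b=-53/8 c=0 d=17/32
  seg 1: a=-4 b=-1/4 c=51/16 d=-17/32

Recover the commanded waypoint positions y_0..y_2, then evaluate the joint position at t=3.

y_0=5 y_1=-4 y_2=4
S(3) = -51/32

y_0 = S_0(0) = a_0 = 5
y_1 = S_1(0) = a_1 = -4
y_2 = S_1(2) = 4
t_q=3 is in segment 1 (τ=1); S_1(τ)=-51/32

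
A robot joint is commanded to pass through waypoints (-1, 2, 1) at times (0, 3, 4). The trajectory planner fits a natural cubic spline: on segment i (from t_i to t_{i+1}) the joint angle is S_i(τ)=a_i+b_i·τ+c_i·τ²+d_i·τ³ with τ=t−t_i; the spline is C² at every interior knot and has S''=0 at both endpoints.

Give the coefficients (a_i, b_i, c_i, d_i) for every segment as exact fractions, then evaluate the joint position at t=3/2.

  seg 0: a=-1 b=7/4 c=0 d=-1/12
  seg 1: a=2 b=-1/2 c=-3/4 d=1/4
S(3/2) = 43/32

Δ: Δ0=1, Δ1=-1
row 1: diag=8, rhs=-12; c'=1/8, d'=-3/2
back: M1=-3/2
M: M0=0, M1=-3/2, M2=0
seg 0: a=-1, c=M0/2=0, d=(M1−M0)/(6·3)=-1/12, b=Δ0−h0·(2M0+M1)/6=7/4
seg 1: a=2, c=M1/2=-3/4, d=(M2−M1)/(6·1)=1/4, b=Δ1−h1·(2M1+M2)/6=-1/2
t_q=3/2 → seg 0, τ=3/2; S=-1+7/4·τ+0·τ²+-1/12·τ³=43/32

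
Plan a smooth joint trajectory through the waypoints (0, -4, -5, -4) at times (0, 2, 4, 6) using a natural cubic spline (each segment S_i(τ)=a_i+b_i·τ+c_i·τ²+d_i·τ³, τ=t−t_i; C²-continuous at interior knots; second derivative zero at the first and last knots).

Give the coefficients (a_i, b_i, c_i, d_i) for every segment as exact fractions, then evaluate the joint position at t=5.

  seg 0: a=0 b=-7/3 c=0 d=1/12
  seg 1: a=-4 b=-4/3 c=1/2 d=-1/24
  seg 2: a=-5 b=1/6 c=1/4 d=-1/24
S(5) = -37/8

Δ: Δ0=-2, Δ1=-1/2, Δ2=1/2
row 1: diag=8, rhs=9; c'=1/4, d'=9/8
row 2: denom=8−2·1/4=15/2; d'=(6−2·9/8)/(15/2)=1/2
back: M2=1/2
back: M1=9/8−1/4·1/2=1
M: M0=0, M1=1, M2=1/2, M3=0
seg 0: a=0, c=M0/2=0, d=(M1−M0)/(6·2)=1/12, b=Δ0−h0·(2M0+M1)/6=-7/3
seg 1: a=-4, c=M1/2=1/2, d=(M2−M1)/(6·2)=-1/24, b=Δ1−h1·(2M1+M2)/6=-4/3
seg 2: a=-5, c=M2/2=1/4, d=(M3−M2)/(6·2)=-1/24, b=Δ2−h2·(2M2+M3)/6=1/6
t_q=5 → seg 2, τ=1; S=-5+1/6·τ+1/4·τ²+-1/24·τ³=-37/8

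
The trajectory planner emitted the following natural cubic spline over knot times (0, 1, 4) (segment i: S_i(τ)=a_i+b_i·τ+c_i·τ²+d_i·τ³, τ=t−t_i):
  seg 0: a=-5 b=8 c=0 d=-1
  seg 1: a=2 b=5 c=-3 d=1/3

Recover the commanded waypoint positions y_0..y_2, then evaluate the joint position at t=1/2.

y_0=-5 y_1=2 y_2=-1
S(1/2) = -9/8

y_0 = S_0(0) = a_0 = -5
y_1 = S_1(0) = a_1 = 2
y_2 = S_1(3) = -1
t_q=1/2 is in segment 0 (τ=1/2); S_0(τ)=-9/8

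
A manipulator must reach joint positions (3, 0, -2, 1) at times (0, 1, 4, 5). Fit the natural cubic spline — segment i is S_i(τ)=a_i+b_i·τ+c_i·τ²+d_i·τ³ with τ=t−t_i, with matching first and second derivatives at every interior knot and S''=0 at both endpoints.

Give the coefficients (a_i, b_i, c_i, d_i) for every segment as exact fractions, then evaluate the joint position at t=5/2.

Δ: Δ0=-3, Δ1=-2/3, Δ2=3
row 1: diag=8, rhs=14; c'=3/8, d'=7/4
row 2: denom=8−3·3/8=55/8; d'=(22−3·7/4)/(55/8)=134/55
back: M2=134/55
back: M1=7/4−3/8·134/55=46/55
M: M0=0, M1=46/55, M2=134/55, M3=0
seg 0: a=3, c=M0/2=0, d=(M1−M0)/(6·1)=23/165, b=Δ0−h0·(2M0+M1)/6=-518/165
seg 1: a=0, c=M1/2=23/55, d=(M2−M1)/(6·3)=4/45, b=Δ1−h1·(2M1+M2)/6=-449/165
seg 2: a=-2, c=M2/2=67/55, d=(M3−M2)/(6·1)=-67/165, b=Δ2−h2·(2M2+M3)/6=361/165
t_q=5/2 → seg 1, τ=3/2; S=0+-449/165·τ+23/55·τ²+4/45·τ³=-125/44

  seg 0: a=3 b=-518/165 c=0 d=23/165
  seg 1: a=0 b=-449/165 c=23/55 d=4/45
  seg 2: a=-2 b=361/165 c=67/55 d=-67/165
S(5/2) = -125/44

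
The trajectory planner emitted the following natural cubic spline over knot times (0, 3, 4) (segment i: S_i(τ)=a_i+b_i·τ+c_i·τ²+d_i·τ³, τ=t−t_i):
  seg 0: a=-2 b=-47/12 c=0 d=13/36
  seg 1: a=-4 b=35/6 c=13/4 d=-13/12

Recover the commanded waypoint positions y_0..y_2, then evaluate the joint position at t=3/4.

y_0=-2 y_1=-4 y_2=4
S(3/4) = -1225/256

y_0 = S_0(0) = a_0 = -2
y_1 = S_1(0) = a_1 = -4
y_2 = S_1(1) = 4
t_q=3/4 is in segment 0 (τ=3/4); S_0(τ)=-1225/256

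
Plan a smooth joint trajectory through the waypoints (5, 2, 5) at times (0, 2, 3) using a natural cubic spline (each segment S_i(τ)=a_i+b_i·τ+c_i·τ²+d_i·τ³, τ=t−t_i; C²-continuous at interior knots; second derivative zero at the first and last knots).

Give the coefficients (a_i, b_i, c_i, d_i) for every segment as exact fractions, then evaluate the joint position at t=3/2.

  seg 0: a=5 b=-3 c=0 d=3/8
  seg 1: a=2 b=3/2 c=9/4 d=-3/4
S(3/2) = 113/64

Δ: Δ0=-3/2, Δ1=3
row 1: diag=6, rhs=27; c'=1/6, d'=9/2
back: M1=9/2
M: M0=0, M1=9/2, M2=0
seg 0: a=5, c=M0/2=0, d=(M1−M0)/(6·2)=3/8, b=Δ0−h0·(2M0+M1)/6=-3
seg 1: a=2, c=M1/2=9/4, d=(M2−M1)/(6·1)=-3/4, b=Δ1−h1·(2M1+M2)/6=3/2
t_q=3/2 → seg 0, τ=3/2; S=5+-3·τ+0·τ²+3/8·τ³=113/64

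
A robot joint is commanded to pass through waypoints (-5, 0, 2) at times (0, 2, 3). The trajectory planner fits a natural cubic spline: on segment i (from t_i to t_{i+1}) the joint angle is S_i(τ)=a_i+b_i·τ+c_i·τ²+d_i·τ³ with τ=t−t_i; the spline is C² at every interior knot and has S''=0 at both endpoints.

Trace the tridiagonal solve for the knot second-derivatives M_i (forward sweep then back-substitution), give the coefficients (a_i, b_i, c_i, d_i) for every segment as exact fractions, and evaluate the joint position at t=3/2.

  seg 0: a=-5 b=8/3 c=0 d=-1/24
  seg 1: a=0 b=13/6 c=-1/4 d=1/12
S(3/2) = -73/64

Δ: Δ0=5/2, Δ1=2
row 1: diag=6, rhs=-3; c'=1/6, d'=-1/2
back: M1=-1/2
M: M0=0, M1=-1/2, M2=0
seg 0: a=-5, c=M0/2=0, d=(M1−M0)/(6·2)=-1/24, b=Δ0−h0·(2M0+M1)/6=8/3
seg 1: a=0, c=M1/2=-1/4, d=(M2−M1)/(6·1)=1/12, b=Δ1−h1·(2M1+M2)/6=13/6
t_q=3/2 → seg 0, τ=3/2; S=-5+8/3·τ+0·τ²+-1/24·τ³=-73/64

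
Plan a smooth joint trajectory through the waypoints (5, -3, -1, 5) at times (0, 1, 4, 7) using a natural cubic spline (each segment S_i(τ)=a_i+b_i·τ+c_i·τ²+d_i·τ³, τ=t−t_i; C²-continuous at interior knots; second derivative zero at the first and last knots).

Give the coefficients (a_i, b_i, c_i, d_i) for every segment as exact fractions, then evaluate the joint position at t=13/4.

  seg 0: a=5 b=-796/87 c=0 d=100/87
  seg 1: a=-3 b=-496/87 c=100/29 d=-346/783
  seg 2: a=-1 b=266/87 c=-46/87 d=46/783
S(13/4) = -3159/928

Δ: Δ0=-8, Δ1=2/3, Δ2=2
row 1: diag=8, rhs=52; c'=3/8, d'=13/2
row 2: denom=12−3·3/8=87/8; d'=(8−3·13/2)/(87/8)=-92/87
back: M2=-92/87
back: M1=13/2−3/8·-92/87=200/29
M: M0=0, M1=200/29, M2=-92/87, M3=0
seg 0: a=5, c=M0/2=0, d=(M1−M0)/(6·1)=100/87, b=Δ0−h0·(2M0+M1)/6=-796/87
seg 1: a=-3, c=M1/2=100/29, d=(M2−M1)/(6·3)=-346/783, b=Δ1−h1·(2M1+M2)/6=-496/87
seg 2: a=-1, c=M2/2=-46/87, d=(M3−M2)/(6·3)=46/783, b=Δ2−h2·(2M2+M3)/6=266/87
t_q=13/4 → seg 1, τ=9/4; S=-3+-496/87·τ+100/29·τ²+-346/783·τ³=-3159/928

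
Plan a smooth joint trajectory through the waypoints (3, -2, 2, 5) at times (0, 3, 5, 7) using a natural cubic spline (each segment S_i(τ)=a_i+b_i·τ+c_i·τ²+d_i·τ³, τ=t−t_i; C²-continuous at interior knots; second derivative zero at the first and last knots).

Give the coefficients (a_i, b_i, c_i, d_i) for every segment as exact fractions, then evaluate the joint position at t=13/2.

  seg 0: a=3 b=-653/228 c=0 d=91/684
  seg 1: a=-2 b=83/114 c=91/76 d=-16/57
  seg 2: a=2 b=245/114 c=-37/76 d=37/456
S(13/2) = 5353/1216

Δ: Δ0=-5/3, Δ1=2, Δ2=3/2
row 1: diag=10, rhs=22; c'=1/5, d'=11/5
row 2: denom=8−2·1/5=38/5; d'=(-3−2·11/5)/(38/5)=-37/38
back: M2=-37/38
back: M1=11/5−1/5·-37/38=91/38
M: M0=0, M1=91/38, M2=-37/38, M3=0
seg 0: a=3, c=M0/2=0, d=(M1−M0)/(6·3)=91/684, b=Δ0−h0·(2M0+M1)/6=-653/228
seg 1: a=-2, c=M1/2=91/76, d=(M2−M1)/(6·2)=-16/57, b=Δ1−h1·(2M1+M2)/6=83/114
seg 2: a=2, c=M2/2=-37/76, d=(M3−M2)/(6·2)=37/456, b=Δ2−h2·(2M2+M3)/6=245/114
t_q=13/2 → seg 2, τ=3/2; S=2+245/114·τ+-37/76·τ²+37/456·τ³=5353/1216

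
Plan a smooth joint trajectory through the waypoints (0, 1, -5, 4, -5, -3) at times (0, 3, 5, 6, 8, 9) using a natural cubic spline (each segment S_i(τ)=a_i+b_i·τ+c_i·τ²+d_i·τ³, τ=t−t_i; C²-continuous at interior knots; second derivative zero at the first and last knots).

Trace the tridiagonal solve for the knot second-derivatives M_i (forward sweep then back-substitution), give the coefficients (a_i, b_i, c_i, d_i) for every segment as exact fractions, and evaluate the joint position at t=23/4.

Δ: Δ0=1/3, Δ1=-3, Δ2=9, Δ3=-9/2, Δ4=2
row 1: diag=10, rhs=-20; c'=1/5, d'=-2
row 2: denom=6−2·1/5=28/5; d'=(72−2·-2)/(28/5)=95/7
row 3: denom=6−1·5/28=163/28; d'=(-81−1·95/7)/(163/28)=-2648/163
row 4: denom=6−2·56/163=866/163; d'=(39−2·-2648/163)/(866/163)=11653/866
back: M4=11653/866
back: M3=-2648/163−56/163·11653/866=-9036/433
back: M2=95/7−5/28·-9036/433=7490/433
back: M1=-2−1/5·7490/433=-2364/433
M: M0=0, M1=-2364/433, M2=7490/433, M3=-9036/433, M4=11653/866, M5=0
seg 0: a=0, c=M0/2=0, d=(M1−M0)/(6·3)=-394/1299, b=Δ0−h0·(2M0+M1)/6=3979/1299
seg 1: a=1, c=M1/2=-1182/433, d=(M2−M1)/(6·2)=4927/2598, b=Δ1−h1·(2M1+M2)/6=-6659/1299
seg 2: a=-5, c=M2/2=3745/433, d=(M3−M2)/(6·1)=-8263/1299, b=Δ2−h2·(2M2+M3)/6=8719/1299
seg 3: a=4, c=M3/2=-4518/433, d=(M4−M3)/(6·2)=29725/10392, b=Δ3−h3·(2M3+M4)/6=6400/1299
seg 4: a=-5, c=M4/2=11653/1732, d=(M5−M4)/(6·1)=-11653/5196, b=Δ4−h4·(2M4+M5)/6=-6457/2598
t_q=23/4 → seg 2, τ=3/4; S=-5+8719/1299·τ+3745/433·τ²+-8263/1299·τ³=61397/27712

  seg 0: a=0 b=3979/1299 c=0 d=-394/1299
  seg 1: a=1 b=-6659/1299 c=-1182/433 d=4927/2598
  seg 2: a=-5 b=8719/1299 c=3745/433 d=-8263/1299
  seg 3: a=4 b=6400/1299 c=-4518/433 d=29725/10392
  seg 4: a=-5 b=-6457/2598 c=11653/1732 d=-11653/5196
S(23/4) = 61397/27712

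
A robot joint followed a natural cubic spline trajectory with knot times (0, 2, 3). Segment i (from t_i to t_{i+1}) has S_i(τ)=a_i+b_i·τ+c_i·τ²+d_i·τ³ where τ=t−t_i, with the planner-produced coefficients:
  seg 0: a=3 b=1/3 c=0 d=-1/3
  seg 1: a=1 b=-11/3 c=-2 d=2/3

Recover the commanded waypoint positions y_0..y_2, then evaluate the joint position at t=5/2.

y_0 = S_0(0) = a_0 = 3
y_1 = S_1(0) = a_1 = 1
y_2 = S_1(1) = -4
t_q=5/2 is in segment 1 (τ=1/2); S_1(τ)=-5/4

y_0=3 y_1=1 y_2=-4
S(5/2) = -5/4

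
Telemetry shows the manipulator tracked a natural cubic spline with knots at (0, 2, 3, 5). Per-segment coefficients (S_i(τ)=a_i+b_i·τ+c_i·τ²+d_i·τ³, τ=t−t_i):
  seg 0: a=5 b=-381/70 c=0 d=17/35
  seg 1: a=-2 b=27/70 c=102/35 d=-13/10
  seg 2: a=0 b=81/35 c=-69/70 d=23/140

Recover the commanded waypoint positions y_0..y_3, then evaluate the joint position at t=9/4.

y_0=5 y_1=-2 y_2=0 y_3=2
S(9/4) = -7803/4480

y_0 = S_0(0) = a_0 = 5
y_1 = S_1(0) = a_1 = -2
y_2 = S_2(0) = a_2 = 0
y_3 = S_2(2) = 2
t_q=9/4 is in segment 1 (τ=1/4); S_1(τ)=-7803/4480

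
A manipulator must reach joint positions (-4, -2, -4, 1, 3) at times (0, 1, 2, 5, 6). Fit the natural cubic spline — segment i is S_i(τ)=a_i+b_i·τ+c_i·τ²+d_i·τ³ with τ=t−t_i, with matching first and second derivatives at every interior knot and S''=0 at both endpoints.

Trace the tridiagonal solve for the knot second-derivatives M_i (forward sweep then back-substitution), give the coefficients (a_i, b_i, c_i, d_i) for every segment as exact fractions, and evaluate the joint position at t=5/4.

Δ: Δ0=2, Δ1=-2, Δ2=5/3, Δ3=2
row 1: diag=4, rhs=-24; c'=1/4, d'=-6
row 2: denom=8−1·1/4=31/4; d'=(22−1·-6)/(31/4)=112/31
row 3: denom=8−3·12/31=212/31; d'=(2−3·112/31)/(212/31)=-137/106
back: M3=-137/106
back: M2=112/31−12/31·-137/106=218/53
back: M1=-6−1/4·218/53=-745/106
M: M0=0, M1=-745/106, M2=218/53, M3=-137/106, M4=0
seg 0: a=-4, c=M0/2=0, d=(M1−M0)/(6·1)=-745/636, b=Δ0−h0·(2M0+M1)/6=2017/636
seg 1: a=-2, c=M1/2=-745/212, d=(M2−M1)/(6·1)=1181/636, b=Δ1−h1·(2M1+M2)/6=-109/318
seg 2: a=-4, c=M2/2=109/53, d=(M3−M2)/(6·3)=-191/636, b=Δ2−h2·(2M2+M3)/6=-1145/636
seg 3: a=1, c=M3/2=-137/212, d=(M4−M3)/(6·1)=137/636, b=Δ3−h3·(2M3+M4)/6=773/318
t_q=5/4 → seg 1, τ=1/4; S=-2+-109/318·τ+-745/212·τ²+1181/636·τ³=-30885/13568

  seg 0: a=-4 b=2017/636 c=0 d=-745/636
  seg 1: a=-2 b=-109/318 c=-745/212 d=1181/636
  seg 2: a=-4 b=-1145/636 c=109/53 d=-191/636
  seg 3: a=1 b=773/318 c=-137/212 d=137/636
S(5/4) = -30885/13568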